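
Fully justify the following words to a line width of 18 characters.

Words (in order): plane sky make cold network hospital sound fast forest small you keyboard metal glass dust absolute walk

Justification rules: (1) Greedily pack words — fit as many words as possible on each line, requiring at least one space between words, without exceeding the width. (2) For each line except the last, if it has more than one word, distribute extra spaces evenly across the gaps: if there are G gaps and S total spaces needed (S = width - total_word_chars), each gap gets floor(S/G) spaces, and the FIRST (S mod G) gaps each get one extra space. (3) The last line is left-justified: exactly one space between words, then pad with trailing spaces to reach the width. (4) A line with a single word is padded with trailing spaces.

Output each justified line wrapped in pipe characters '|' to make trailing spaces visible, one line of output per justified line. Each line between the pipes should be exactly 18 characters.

Answer: |plane   sky   make|
|cold       network|
|hospital     sound|
|fast  forest small|
|you keyboard metal|
|glass         dust|
|absolute walk     |

Derivation:
Line 1: ['plane', 'sky', 'make'] (min_width=14, slack=4)
Line 2: ['cold', 'network'] (min_width=12, slack=6)
Line 3: ['hospital', 'sound'] (min_width=14, slack=4)
Line 4: ['fast', 'forest', 'small'] (min_width=17, slack=1)
Line 5: ['you', 'keyboard', 'metal'] (min_width=18, slack=0)
Line 6: ['glass', 'dust'] (min_width=10, slack=8)
Line 7: ['absolute', 'walk'] (min_width=13, slack=5)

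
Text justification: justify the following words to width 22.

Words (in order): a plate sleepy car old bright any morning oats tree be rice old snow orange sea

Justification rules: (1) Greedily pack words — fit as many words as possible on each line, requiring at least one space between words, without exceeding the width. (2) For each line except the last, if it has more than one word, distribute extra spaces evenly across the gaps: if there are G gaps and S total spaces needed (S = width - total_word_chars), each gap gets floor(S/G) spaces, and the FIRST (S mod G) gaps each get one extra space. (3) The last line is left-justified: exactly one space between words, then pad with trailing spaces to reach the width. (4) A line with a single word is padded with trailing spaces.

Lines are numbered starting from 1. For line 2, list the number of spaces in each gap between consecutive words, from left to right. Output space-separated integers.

Line 1: ['a', 'plate', 'sleepy', 'car', 'old'] (min_width=22, slack=0)
Line 2: ['bright', 'any', 'morning'] (min_width=18, slack=4)
Line 3: ['oats', 'tree', 'be', 'rice', 'old'] (min_width=21, slack=1)
Line 4: ['snow', 'orange', 'sea'] (min_width=15, slack=7)

Answer: 3 3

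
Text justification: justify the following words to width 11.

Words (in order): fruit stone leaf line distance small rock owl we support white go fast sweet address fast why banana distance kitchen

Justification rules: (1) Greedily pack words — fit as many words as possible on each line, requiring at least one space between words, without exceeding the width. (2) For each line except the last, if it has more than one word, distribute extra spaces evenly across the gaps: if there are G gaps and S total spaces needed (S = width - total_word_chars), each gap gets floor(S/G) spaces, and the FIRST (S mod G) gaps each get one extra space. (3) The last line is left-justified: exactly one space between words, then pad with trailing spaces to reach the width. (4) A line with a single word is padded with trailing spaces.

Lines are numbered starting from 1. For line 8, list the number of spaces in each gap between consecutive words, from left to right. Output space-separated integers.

Answer: 2

Derivation:
Line 1: ['fruit', 'stone'] (min_width=11, slack=0)
Line 2: ['leaf', 'line'] (min_width=9, slack=2)
Line 3: ['distance'] (min_width=8, slack=3)
Line 4: ['small', 'rock'] (min_width=10, slack=1)
Line 5: ['owl', 'we'] (min_width=6, slack=5)
Line 6: ['support'] (min_width=7, slack=4)
Line 7: ['white', 'go'] (min_width=8, slack=3)
Line 8: ['fast', 'sweet'] (min_width=10, slack=1)
Line 9: ['address'] (min_width=7, slack=4)
Line 10: ['fast', 'why'] (min_width=8, slack=3)
Line 11: ['banana'] (min_width=6, slack=5)
Line 12: ['distance'] (min_width=8, slack=3)
Line 13: ['kitchen'] (min_width=7, slack=4)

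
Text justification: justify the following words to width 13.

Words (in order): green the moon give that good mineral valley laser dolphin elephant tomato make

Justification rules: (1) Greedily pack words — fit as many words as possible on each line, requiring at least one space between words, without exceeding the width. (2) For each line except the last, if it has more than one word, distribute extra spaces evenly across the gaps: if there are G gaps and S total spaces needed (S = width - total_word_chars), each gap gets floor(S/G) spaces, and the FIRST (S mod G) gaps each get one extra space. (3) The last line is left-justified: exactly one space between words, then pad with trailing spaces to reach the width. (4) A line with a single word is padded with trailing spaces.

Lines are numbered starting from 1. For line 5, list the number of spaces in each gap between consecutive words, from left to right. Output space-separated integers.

Answer: 2

Derivation:
Line 1: ['green', 'the'] (min_width=9, slack=4)
Line 2: ['moon', 'give'] (min_width=9, slack=4)
Line 3: ['that', 'good'] (min_width=9, slack=4)
Line 4: ['mineral'] (min_width=7, slack=6)
Line 5: ['valley', 'laser'] (min_width=12, slack=1)
Line 6: ['dolphin'] (min_width=7, slack=6)
Line 7: ['elephant'] (min_width=8, slack=5)
Line 8: ['tomato', 'make'] (min_width=11, slack=2)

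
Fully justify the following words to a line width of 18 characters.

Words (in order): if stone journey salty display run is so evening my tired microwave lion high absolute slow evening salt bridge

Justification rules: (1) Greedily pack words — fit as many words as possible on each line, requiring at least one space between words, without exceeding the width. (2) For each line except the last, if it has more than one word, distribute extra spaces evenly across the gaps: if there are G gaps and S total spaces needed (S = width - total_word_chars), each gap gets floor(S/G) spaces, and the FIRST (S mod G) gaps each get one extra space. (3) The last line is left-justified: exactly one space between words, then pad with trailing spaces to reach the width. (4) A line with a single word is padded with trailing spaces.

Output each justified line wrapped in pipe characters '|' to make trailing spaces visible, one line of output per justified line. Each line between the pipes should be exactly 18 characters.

Line 1: ['if', 'stone', 'journey'] (min_width=16, slack=2)
Line 2: ['salty', 'display', 'run'] (min_width=17, slack=1)
Line 3: ['is', 'so', 'evening', 'my'] (min_width=16, slack=2)
Line 4: ['tired', 'microwave'] (min_width=15, slack=3)
Line 5: ['lion', 'high', 'absolute'] (min_width=18, slack=0)
Line 6: ['slow', 'evening', 'salt'] (min_width=17, slack=1)
Line 7: ['bridge'] (min_width=6, slack=12)

Answer: |if  stone  journey|
|salty  display run|
|is  so  evening my|
|tired    microwave|
|lion high absolute|
|slow  evening salt|
|bridge            |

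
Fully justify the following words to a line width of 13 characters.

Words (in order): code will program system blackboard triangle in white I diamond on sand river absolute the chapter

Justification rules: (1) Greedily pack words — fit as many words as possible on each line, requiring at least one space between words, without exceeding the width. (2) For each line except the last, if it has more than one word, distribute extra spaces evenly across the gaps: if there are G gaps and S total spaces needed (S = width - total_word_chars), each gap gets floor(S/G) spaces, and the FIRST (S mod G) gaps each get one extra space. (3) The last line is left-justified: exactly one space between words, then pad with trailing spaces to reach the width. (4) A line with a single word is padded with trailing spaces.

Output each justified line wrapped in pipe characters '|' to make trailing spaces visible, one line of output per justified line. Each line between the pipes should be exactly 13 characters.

Answer: |code     will|
|program      |
|system       |
|blackboard   |
|triangle   in|
|white       I|
|diamond    on|
|sand    river|
|absolute  the|
|chapter      |

Derivation:
Line 1: ['code', 'will'] (min_width=9, slack=4)
Line 2: ['program'] (min_width=7, slack=6)
Line 3: ['system'] (min_width=6, slack=7)
Line 4: ['blackboard'] (min_width=10, slack=3)
Line 5: ['triangle', 'in'] (min_width=11, slack=2)
Line 6: ['white', 'I'] (min_width=7, slack=6)
Line 7: ['diamond', 'on'] (min_width=10, slack=3)
Line 8: ['sand', 'river'] (min_width=10, slack=3)
Line 9: ['absolute', 'the'] (min_width=12, slack=1)
Line 10: ['chapter'] (min_width=7, slack=6)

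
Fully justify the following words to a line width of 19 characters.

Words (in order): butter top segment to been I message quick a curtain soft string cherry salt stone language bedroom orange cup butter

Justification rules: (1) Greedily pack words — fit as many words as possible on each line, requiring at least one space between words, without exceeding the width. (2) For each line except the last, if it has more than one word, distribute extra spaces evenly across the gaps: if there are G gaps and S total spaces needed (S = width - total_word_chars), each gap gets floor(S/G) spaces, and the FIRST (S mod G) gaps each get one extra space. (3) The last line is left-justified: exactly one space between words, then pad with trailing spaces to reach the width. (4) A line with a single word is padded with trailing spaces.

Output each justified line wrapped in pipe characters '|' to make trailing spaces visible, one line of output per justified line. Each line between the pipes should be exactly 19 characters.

Answer: |butter  top segment|
|to  been  I message|
|quick   a   curtain|
|soft  string cherry|
|salt stone language|
|bedroom  orange cup|
|butter             |

Derivation:
Line 1: ['butter', 'top', 'segment'] (min_width=18, slack=1)
Line 2: ['to', 'been', 'I', 'message'] (min_width=17, slack=2)
Line 3: ['quick', 'a', 'curtain'] (min_width=15, slack=4)
Line 4: ['soft', 'string', 'cherry'] (min_width=18, slack=1)
Line 5: ['salt', 'stone', 'language'] (min_width=19, slack=0)
Line 6: ['bedroom', 'orange', 'cup'] (min_width=18, slack=1)
Line 7: ['butter'] (min_width=6, slack=13)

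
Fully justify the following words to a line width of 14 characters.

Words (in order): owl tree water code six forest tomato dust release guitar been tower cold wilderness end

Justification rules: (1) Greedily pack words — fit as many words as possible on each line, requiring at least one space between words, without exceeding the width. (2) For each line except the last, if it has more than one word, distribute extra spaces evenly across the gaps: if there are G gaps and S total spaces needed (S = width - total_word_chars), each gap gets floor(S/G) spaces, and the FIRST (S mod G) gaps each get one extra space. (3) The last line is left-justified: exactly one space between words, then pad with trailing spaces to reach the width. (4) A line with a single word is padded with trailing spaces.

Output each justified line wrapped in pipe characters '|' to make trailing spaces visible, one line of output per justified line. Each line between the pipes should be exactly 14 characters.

Line 1: ['owl', 'tree', 'water'] (min_width=14, slack=0)
Line 2: ['code', 'six'] (min_width=8, slack=6)
Line 3: ['forest', 'tomato'] (min_width=13, slack=1)
Line 4: ['dust', 'release'] (min_width=12, slack=2)
Line 5: ['guitar', 'been'] (min_width=11, slack=3)
Line 6: ['tower', 'cold'] (min_width=10, slack=4)
Line 7: ['wilderness', 'end'] (min_width=14, slack=0)

Answer: |owl tree water|
|code       six|
|forest  tomato|
|dust   release|
|guitar    been|
|tower     cold|
|wilderness end|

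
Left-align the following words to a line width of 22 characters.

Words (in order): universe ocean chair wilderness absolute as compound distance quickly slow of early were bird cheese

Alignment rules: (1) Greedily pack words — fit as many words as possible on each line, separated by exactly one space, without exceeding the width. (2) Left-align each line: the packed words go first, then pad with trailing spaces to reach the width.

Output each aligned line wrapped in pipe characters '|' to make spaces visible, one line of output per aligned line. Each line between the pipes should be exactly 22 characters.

Answer: |universe ocean chair  |
|wilderness absolute as|
|compound distance     |
|quickly slow of early |
|were bird cheese      |

Derivation:
Line 1: ['universe', 'ocean', 'chair'] (min_width=20, slack=2)
Line 2: ['wilderness', 'absolute', 'as'] (min_width=22, slack=0)
Line 3: ['compound', 'distance'] (min_width=17, slack=5)
Line 4: ['quickly', 'slow', 'of', 'early'] (min_width=21, slack=1)
Line 5: ['were', 'bird', 'cheese'] (min_width=16, slack=6)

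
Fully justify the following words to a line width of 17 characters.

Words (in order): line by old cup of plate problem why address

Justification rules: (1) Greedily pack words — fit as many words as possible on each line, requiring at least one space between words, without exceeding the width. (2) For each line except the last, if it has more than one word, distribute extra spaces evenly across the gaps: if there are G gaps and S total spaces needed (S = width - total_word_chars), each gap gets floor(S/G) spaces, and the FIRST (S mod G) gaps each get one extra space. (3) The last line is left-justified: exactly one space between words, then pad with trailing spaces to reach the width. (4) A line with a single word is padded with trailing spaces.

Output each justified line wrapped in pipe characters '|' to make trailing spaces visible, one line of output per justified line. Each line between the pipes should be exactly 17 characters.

Answer: |line  by  old cup|
|of  plate problem|
|why address      |

Derivation:
Line 1: ['line', 'by', 'old', 'cup'] (min_width=15, slack=2)
Line 2: ['of', 'plate', 'problem'] (min_width=16, slack=1)
Line 3: ['why', 'address'] (min_width=11, slack=6)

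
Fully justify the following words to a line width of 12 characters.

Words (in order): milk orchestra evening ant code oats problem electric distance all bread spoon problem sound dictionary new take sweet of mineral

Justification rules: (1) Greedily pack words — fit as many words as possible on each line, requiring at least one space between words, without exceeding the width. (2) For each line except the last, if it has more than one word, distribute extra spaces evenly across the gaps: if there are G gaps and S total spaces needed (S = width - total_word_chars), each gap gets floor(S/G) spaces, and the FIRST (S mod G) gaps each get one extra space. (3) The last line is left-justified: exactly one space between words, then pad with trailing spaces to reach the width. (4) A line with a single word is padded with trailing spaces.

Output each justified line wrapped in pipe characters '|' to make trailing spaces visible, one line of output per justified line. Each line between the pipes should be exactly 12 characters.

Line 1: ['milk'] (min_width=4, slack=8)
Line 2: ['orchestra'] (min_width=9, slack=3)
Line 3: ['evening', 'ant'] (min_width=11, slack=1)
Line 4: ['code', 'oats'] (min_width=9, slack=3)
Line 5: ['problem'] (min_width=7, slack=5)
Line 6: ['electric'] (min_width=8, slack=4)
Line 7: ['distance', 'all'] (min_width=12, slack=0)
Line 8: ['bread', 'spoon'] (min_width=11, slack=1)
Line 9: ['problem'] (min_width=7, slack=5)
Line 10: ['sound'] (min_width=5, slack=7)
Line 11: ['dictionary'] (min_width=10, slack=2)
Line 12: ['new', 'take'] (min_width=8, slack=4)
Line 13: ['sweet', 'of'] (min_width=8, slack=4)
Line 14: ['mineral'] (min_width=7, slack=5)

Answer: |milk        |
|orchestra   |
|evening  ant|
|code    oats|
|problem     |
|electric    |
|distance all|
|bread  spoon|
|problem     |
|sound       |
|dictionary  |
|new     take|
|sweet     of|
|mineral     |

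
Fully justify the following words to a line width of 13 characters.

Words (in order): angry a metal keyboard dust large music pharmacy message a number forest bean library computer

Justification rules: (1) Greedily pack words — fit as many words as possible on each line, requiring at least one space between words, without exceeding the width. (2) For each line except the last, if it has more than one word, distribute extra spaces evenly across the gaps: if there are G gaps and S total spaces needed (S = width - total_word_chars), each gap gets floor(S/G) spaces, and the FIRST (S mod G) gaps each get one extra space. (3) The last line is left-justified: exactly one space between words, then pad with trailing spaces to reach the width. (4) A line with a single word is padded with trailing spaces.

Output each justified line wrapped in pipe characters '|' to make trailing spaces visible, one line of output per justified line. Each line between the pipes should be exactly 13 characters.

Answer: |angry a metal|
|keyboard dust|
|large   music|
|pharmacy     |
|message     a|
|number forest|
|bean  library|
|computer     |

Derivation:
Line 1: ['angry', 'a', 'metal'] (min_width=13, slack=0)
Line 2: ['keyboard', 'dust'] (min_width=13, slack=0)
Line 3: ['large', 'music'] (min_width=11, slack=2)
Line 4: ['pharmacy'] (min_width=8, slack=5)
Line 5: ['message', 'a'] (min_width=9, slack=4)
Line 6: ['number', 'forest'] (min_width=13, slack=0)
Line 7: ['bean', 'library'] (min_width=12, slack=1)
Line 8: ['computer'] (min_width=8, slack=5)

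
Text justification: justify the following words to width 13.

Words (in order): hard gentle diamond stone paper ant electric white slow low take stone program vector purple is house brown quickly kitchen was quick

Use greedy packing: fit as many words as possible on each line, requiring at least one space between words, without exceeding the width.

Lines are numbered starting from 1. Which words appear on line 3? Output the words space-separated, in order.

Answer: paper ant

Derivation:
Line 1: ['hard', 'gentle'] (min_width=11, slack=2)
Line 2: ['diamond', 'stone'] (min_width=13, slack=0)
Line 3: ['paper', 'ant'] (min_width=9, slack=4)
Line 4: ['electric'] (min_width=8, slack=5)
Line 5: ['white', 'slow'] (min_width=10, slack=3)
Line 6: ['low', 'take'] (min_width=8, slack=5)
Line 7: ['stone', 'program'] (min_width=13, slack=0)
Line 8: ['vector', 'purple'] (min_width=13, slack=0)
Line 9: ['is', 'house'] (min_width=8, slack=5)
Line 10: ['brown', 'quickly'] (min_width=13, slack=0)
Line 11: ['kitchen', 'was'] (min_width=11, slack=2)
Line 12: ['quick'] (min_width=5, slack=8)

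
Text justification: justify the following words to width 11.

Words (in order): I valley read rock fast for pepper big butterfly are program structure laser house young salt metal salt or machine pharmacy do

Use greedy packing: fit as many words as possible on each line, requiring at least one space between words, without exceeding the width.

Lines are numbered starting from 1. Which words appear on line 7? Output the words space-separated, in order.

Line 1: ['I', 'valley'] (min_width=8, slack=3)
Line 2: ['read', 'rock'] (min_width=9, slack=2)
Line 3: ['fast', 'for'] (min_width=8, slack=3)
Line 4: ['pepper', 'big'] (min_width=10, slack=1)
Line 5: ['butterfly'] (min_width=9, slack=2)
Line 6: ['are', 'program'] (min_width=11, slack=0)
Line 7: ['structure'] (min_width=9, slack=2)
Line 8: ['laser', 'house'] (min_width=11, slack=0)
Line 9: ['young', 'salt'] (min_width=10, slack=1)
Line 10: ['metal', 'salt'] (min_width=10, slack=1)
Line 11: ['or', 'machine'] (min_width=10, slack=1)
Line 12: ['pharmacy', 'do'] (min_width=11, slack=0)

Answer: structure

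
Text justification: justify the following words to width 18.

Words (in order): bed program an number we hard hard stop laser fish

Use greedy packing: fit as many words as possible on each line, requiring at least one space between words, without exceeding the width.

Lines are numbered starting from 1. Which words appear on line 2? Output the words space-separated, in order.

Answer: number we hard

Derivation:
Line 1: ['bed', 'program', 'an'] (min_width=14, slack=4)
Line 2: ['number', 'we', 'hard'] (min_width=14, slack=4)
Line 3: ['hard', 'stop', 'laser'] (min_width=15, slack=3)
Line 4: ['fish'] (min_width=4, slack=14)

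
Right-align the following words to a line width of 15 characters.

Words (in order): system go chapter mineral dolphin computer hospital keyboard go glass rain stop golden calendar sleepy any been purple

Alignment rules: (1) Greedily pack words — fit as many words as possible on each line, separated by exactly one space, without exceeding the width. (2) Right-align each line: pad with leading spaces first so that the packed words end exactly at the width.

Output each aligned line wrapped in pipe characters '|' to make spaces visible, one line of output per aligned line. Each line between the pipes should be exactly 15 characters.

Line 1: ['system', 'go'] (min_width=9, slack=6)
Line 2: ['chapter', 'mineral'] (min_width=15, slack=0)
Line 3: ['dolphin'] (min_width=7, slack=8)
Line 4: ['computer'] (min_width=8, slack=7)
Line 5: ['hospital'] (min_width=8, slack=7)
Line 6: ['keyboard', 'go'] (min_width=11, slack=4)
Line 7: ['glass', 'rain', 'stop'] (min_width=15, slack=0)
Line 8: ['golden', 'calendar'] (min_width=15, slack=0)
Line 9: ['sleepy', 'any', 'been'] (min_width=15, slack=0)
Line 10: ['purple'] (min_width=6, slack=9)

Answer: |      system go|
|chapter mineral|
|        dolphin|
|       computer|
|       hospital|
|    keyboard go|
|glass rain stop|
|golden calendar|
|sleepy any been|
|         purple|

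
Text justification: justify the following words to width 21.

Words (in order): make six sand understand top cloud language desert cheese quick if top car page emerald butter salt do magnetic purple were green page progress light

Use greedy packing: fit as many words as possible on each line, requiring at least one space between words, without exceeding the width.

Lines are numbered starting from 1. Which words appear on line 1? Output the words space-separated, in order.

Answer: make six sand

Derivation:
Line 1: ['make', 'six', 'sand'] (min_width=13, slack=8)
Line 2: ['understand', 'top', 'cloud'] (min_width=20, slack=1)
Line 3: ['language', 'desert'] (min_width=15, slack=6)
Line 4: ['cheese', 'quick', 'if', 'top'] (min_width=19, slack=2)
Line 5: ['car', 'page', 'emerald'] (min_width=16, slack=5)
Line 6: ['butter', 'salt', 'do'] (min_width=14, slack=7)
Line 7: ['magnetic', 'purple', 'were'] (min_width=20, slack=1)
Line 8: ['green', 'page', 'progress'] (min_width=19, slack=2)
Line 9: ['light'] (min_width=5, slack=16)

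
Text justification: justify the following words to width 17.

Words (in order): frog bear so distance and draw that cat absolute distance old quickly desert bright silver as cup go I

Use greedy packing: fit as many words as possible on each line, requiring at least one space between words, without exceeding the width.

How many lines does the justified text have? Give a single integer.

Answer: 7

Derivation:
Line 1: ['frog', 'bear', 'so'] (min_width=12, slack=5)
Line 2: ['distance', 'and', 'draw'] (min_width=17, slack=0)
Line 3: ['that', 'cat', 'absolute'] (min_width=17, slack=0)
Line 4: ['distance', 'old'] (min_width=12, slack=5)
Line 5: ['quickly', 'desert'] (min_width=14, slack=3)
Line 6: ['bright', 'silver', 'as'] (min_width=16, slack=1)
Line 7: ['cup', 'go', 'I'] (min_width=8, slack=9)
Total lines: 7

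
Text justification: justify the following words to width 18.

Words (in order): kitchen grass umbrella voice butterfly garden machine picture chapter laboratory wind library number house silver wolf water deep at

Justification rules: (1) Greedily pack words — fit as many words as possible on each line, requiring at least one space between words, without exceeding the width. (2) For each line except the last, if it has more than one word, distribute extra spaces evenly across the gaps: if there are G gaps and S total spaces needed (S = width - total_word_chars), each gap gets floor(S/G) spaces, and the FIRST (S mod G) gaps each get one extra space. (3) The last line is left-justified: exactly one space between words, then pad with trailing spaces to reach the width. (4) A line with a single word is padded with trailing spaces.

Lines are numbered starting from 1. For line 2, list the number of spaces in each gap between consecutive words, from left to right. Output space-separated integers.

Answer: 5

Derivation:
Line 1: ['kitchen', 'grass'] (min_width=13, slack=5)
Line 2: ['umbrella', 'voice'] (min_width=14, slack=4)
Line 3: ['butterfly', 'garden'] (min_width=16, slack=2)
Line 4: ['machine', 'picture'] (min_width=15, slack=3)
Line 5: ['chapter', 'laboratory'] (min_width=18, slack=0)
Line 6: ['wind', 'library'] (min_width=12, slack=6)
Line 7: ['number', 'house'] (min_width=12, slack=6)
Line 8: ['silver', 'wolf', 'water'] (min_width=17, slack=1)
Line 9: ['deep', 'at'] (min_width=7, slack=11)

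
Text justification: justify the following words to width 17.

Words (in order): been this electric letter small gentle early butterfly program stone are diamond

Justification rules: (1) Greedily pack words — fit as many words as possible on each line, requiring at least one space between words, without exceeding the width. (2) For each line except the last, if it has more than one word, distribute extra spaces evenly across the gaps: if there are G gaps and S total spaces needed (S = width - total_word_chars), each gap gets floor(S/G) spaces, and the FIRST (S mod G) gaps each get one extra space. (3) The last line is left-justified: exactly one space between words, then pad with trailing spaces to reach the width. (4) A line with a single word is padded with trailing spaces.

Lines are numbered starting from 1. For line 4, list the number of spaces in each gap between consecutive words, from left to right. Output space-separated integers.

Line 1: ['been', 'this'] (min_width=9, slack=8)
Line 2: ['electric', 'letter'] (min_width=15, slack=2)
Line 3: ['small', 'gentle'] (min_width=12, slack=5)
Line 4: ['early', 'butterfly'] (min_width=15, slack=2)
Line 5: ['program', 'stone', 'are'] (min_width=17, slack=0)
Line 6: ['diamond'] (min_width=7, slack=10)

Answer: 3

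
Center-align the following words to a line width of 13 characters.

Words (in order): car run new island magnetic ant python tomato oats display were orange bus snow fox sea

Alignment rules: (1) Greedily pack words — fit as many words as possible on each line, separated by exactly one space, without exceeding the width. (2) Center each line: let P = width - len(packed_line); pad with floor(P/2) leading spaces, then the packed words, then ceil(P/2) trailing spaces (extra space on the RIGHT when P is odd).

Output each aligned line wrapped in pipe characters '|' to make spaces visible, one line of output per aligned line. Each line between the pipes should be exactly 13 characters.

Line 1: ['car', 'run', 'new'] (min_width=11, slack=2)
Line 2: ['island'] (min_width=6, slack=7)
Line 3: ['magnetic', 'ant'] (min_width=12, slack=1)
Line 4: ['python', 'tomato'] (min_width=13, slack=0)
Line 5: ['oats', 'display'] (min_width=12, slack=1)
Line 6: ['were', 'orange'] (min_width=11, slack=2)
Line 7: ['bus', 'snow', 'fox'] (min_width=12, slack=1)
Line 8: ['sea'] (min_width=3, slack=10)

Answer: | car run new |
|   island    |
|magnetic ant |
|python tomato|
|oats display |
| were orange |
|bus snow fox |
|     sea     |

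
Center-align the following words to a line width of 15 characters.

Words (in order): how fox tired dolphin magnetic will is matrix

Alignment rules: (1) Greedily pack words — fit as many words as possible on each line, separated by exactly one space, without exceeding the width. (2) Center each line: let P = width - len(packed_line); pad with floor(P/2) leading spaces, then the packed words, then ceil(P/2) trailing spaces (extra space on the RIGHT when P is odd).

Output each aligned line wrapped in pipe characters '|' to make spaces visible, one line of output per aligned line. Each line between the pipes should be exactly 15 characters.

Line 1: ['how', 'fox', 'tired'] (min_width=13, slack=2)
Line 2: ['dolphin'] (min_width=7, slack=8)
Line 3: ['magnetic', 'will'] (min_width=13, slack=2)
Line 4: ['is', 'matrix'] (min_width=9, slack=6)

Answer: | how fox tired |
|    dolphin    |
| magnetic will |
|   is matrix   |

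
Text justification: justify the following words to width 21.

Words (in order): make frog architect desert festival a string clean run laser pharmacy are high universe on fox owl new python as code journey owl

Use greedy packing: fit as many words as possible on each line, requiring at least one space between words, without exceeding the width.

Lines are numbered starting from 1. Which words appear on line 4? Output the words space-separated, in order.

Line 1: ['make', 'frog', 'architect'] (min_width=19, slack=2)
Line 2: ['desert', 'festival', 'a'] (min_width=17, slack=4)
Line 3: ['string', 'clean', 'run'] (min_width=16, slack=5)
Line 4: ['laser', 'pharmacy', 'are'] (min_width=18, slack=3)
Line 5: ['high', 'universe', 'on', 'fox'] (min_width=20, slack=1)
Line 6: ['owl', 'new', 'python', 'as'] (min_width=17, slack=4)
Line 7: ['code', 'journey', 'owl'] (min_width=16, slack=5)

Answer: laser pharmacy are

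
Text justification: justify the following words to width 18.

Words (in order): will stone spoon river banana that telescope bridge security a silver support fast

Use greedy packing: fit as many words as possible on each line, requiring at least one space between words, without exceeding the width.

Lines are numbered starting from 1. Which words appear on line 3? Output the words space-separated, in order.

Answer: telescope bridge

Derivation:
Line 1: ['will', 'stone', 'spoon'] (min_width=16, slack=2)
Line 2: ['river', 'banana', 'that'] (min_width=17, slack=1)
Line 3: ['telescope', 'bridge'] (min_width=16, slack=2)
Line 4: ['security', 'a', 'silver'] (min_width=17, slack=1)
Line 5: ['support', 'fast'] (min_width=12, slack=6)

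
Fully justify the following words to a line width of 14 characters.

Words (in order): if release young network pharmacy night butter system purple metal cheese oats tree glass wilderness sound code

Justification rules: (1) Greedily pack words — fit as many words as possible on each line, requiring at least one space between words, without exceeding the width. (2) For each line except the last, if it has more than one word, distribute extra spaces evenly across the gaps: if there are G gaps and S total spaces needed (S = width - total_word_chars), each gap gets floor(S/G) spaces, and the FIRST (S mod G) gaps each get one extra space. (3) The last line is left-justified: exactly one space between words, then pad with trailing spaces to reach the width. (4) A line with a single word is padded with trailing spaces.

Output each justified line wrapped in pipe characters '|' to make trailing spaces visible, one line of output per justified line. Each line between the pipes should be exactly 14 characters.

Line 1: ['if', 'release'] (min_width=10, slack=4)
Line 2: ['young', 'network'] (min_width=13, slack=1)
Line 3: ['pharmacy', 'night'] (min_width=14, slack=0)
Line 4: ['butter', 'system'] (min_width=13, slack=1)
Line 5: ['purple', 'metal'] (min_width=12, slack=2)
Line 6: ['cheese', 'oats'] (min_width=11, slack=3)
Line 7: ['tree', 'glass'] (min_width=10, slack=4)
Line 8: ['wilderness'] (min_width=10, slack=4)
Line 9: ['sound', 'code'] (min_width=10, slack=4)

Answer: |if     release|
|young  network|
|pharmacy night|
|butter  system|
|purple   metal|
|cheese    oats|
|tree     glass|
|wilderness    |
|sound code    |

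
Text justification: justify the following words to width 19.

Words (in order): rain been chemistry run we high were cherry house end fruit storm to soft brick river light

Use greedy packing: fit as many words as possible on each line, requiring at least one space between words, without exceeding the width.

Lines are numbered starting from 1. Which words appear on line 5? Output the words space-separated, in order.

Line 1: ['rain', 'been', 'chemistry'] (min_width=19, slack=0)
Line 2: ['run', 'we', 'high', 'were'] (min_width=16, slack=3)
Line 3: ['cherry', 'house', 'end'] (min_width=16, slack=3)
Line 4: ['fruit', 'storm', 'to', 'soft'] (min_width=19, slack=0)
Line 5: ['brick', 'river', 'light'] (min_width=17, slack=2)

Answer: brick river light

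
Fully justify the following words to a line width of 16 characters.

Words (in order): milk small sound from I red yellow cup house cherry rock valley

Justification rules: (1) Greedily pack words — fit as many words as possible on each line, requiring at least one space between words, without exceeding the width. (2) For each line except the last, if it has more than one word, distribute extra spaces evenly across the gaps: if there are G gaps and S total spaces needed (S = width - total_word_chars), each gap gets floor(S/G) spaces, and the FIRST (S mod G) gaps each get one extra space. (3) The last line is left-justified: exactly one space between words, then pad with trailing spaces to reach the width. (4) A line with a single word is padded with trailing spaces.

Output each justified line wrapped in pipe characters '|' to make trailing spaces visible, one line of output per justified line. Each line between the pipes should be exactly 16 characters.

Answer: |milk small sound|
|from    I    red|
|yellow cup house|
|cherry      rock|
|valley          |

Derivation:
Line 1: ['milk', 'small', 'sound'] (min_width=16, slack=0)
Line 2: ['from', 'I', 'red'] (min_width=10, slack=6)
Line 3: ['yellow', 'cup', 'house'] (min_width=16, slack=0)
Line 4: ['cherry', 'rock'] (min_width=11, slack=5)
Line 5: ['valley'] (min_width=6, slack=10)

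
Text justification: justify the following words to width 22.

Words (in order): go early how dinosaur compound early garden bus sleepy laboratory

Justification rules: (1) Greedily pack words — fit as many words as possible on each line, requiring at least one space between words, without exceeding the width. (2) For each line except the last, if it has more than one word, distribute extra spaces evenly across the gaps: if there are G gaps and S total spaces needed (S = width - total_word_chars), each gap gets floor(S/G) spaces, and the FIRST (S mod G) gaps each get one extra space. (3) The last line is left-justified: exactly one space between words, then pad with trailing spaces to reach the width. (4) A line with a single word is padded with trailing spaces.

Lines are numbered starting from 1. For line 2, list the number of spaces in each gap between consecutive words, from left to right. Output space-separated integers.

Line 1: ['go', 'early', 'how', 'dinosaur'] (min_width=21, slack=1)
Line 2: ['compound', 'early', 'garden'] (min_width=21, slack=1)
Line 3: ['bus', 'sleepy', 'laboratory'] (min_width=21, slack=1)

Answer: 2 1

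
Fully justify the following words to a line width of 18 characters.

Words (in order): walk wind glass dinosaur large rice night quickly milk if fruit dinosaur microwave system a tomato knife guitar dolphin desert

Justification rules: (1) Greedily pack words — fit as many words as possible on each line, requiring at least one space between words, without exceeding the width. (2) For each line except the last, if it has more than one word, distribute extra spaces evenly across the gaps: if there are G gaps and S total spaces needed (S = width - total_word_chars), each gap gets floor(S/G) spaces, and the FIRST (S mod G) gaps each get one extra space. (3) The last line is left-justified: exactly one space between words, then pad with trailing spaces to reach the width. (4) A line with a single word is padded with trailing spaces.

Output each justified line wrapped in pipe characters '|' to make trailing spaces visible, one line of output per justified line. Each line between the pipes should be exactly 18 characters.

Line 1: ['walk', 'wind', 'glass'] (min_width=15, slack=3)
Line 2: ['dinosaur', 'large'] (min_width=14, slack=4)
Line 3: ['rice', 'night', 'quickly'] (min_width=18, slack=0)
Line 4: ['milk', 'if', 'fruit'] (min_width=13, slack=5)
Line 5: ['dinosaur', 'microwave'] (min_width=18, slack=0)
Line 6: ['system', 'a', 'tomato'] (min_width=15, slack=3)
Line 7: ['knife', 'guitar'] (min_width=12, slack=6)
Line 8: ['dolphin', 'desert'] (min_width=14, slack=4)

Answer: |walk   wind  glass|
|dinosaur     large|
|rice night quickly|
|milk    if   fruit|
|dinosaur microwave|
|system   a  tomato|
|knife       guitar|
|dolphin desert    |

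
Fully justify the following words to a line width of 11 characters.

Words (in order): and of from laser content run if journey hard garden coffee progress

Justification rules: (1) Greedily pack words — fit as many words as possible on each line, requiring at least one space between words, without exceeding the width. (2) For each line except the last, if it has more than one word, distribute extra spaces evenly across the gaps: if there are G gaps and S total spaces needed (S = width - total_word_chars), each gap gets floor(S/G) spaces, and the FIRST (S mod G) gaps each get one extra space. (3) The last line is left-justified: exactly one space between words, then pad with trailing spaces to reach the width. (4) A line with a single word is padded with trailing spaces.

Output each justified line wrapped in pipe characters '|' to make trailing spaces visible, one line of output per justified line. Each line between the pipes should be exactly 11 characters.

Line 1: ['and', 'of', 'from'] (min_width=11, slack=0)
Line 2: ['laser'] (min_width=5, slack=6)
Line 3: ['content', 'run'] (min_width=11, slack=0)
Line 4: ['if', 'journey'] (min_width=10, slack=1)
Line 5: ['hard', 'garden'] (min_width=11, slack=0)
Line 6: ['coffee'] (min_width=6, slack=5)
Line 7: ['progress'] (min_width=8, slack=3)

Answer: |and of from|
|laser      |
|content run|
|if  journey|
|hard garden|
|coffee     |
|progress   |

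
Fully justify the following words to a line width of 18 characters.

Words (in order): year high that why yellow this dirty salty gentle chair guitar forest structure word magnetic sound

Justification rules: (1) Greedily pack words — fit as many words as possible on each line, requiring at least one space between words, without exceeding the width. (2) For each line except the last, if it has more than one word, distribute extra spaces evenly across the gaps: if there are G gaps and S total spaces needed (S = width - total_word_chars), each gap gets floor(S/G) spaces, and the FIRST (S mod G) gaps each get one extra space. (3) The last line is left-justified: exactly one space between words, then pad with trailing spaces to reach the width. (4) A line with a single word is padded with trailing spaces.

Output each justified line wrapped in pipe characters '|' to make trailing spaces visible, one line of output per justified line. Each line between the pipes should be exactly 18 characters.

Answer: |year high that why|
|yellow  this dirty|
|salty gentle chair|
|guitar      forest|
|structure     word|
|magnetic sound    |

Derivation:
Line 1: ['year', 'high', 'that', 'why'] (min_width=18, slack=0)
Line 2: ['yellow', 'this', 'dirty'] (min_width=17, slack=1)
Line 3: ['salty', 'gentle', 'chair'] (min_width=18, slack=0)
Line 4: ['guitar', 'forest'] (min_width=13, slack=5)
Line 5: ['structure', 'word'] (min_width=14, slack=4)
Line 6: ['magnetic', 'sound'] (min_width=14, slack=4)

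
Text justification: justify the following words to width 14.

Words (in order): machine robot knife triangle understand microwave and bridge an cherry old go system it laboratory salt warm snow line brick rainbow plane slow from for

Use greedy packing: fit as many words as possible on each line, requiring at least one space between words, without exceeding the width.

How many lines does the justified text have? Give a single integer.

Line 1: ['machine', 'robot'] (min_width=13, slack=1)
Line 2: ['knife', 'triangle'] (min_width=14, slack=0)
Line 3: ['understand'] (min_width=10, slack=4)
Line 4: ['microwave', 'and'] (min_width=13, slack=1)
Line 5: ['bridge', 'an'] (min_width=9, slack=5)
Line 6: ['cherry', 'old', 'go'] (min_width=13, slack=1)
Line 7: ['system', 'it'] (min_width=9, slack=5)
Line 8: ['laboratory'] (min_width=10, slack=4)
Line 9: ['salt', 'warm', 'snow'] (min_width=14, slack=0)
Line 10: ['line', 'brick'] (min_width=10, slack=4)
Line 11: ['rainbow', 'plane'] (min_width=13, slack=1)
Line 12: ['slow', 'from', 'for'] (min_width=13, slack=1)
Total lines: 12

Answer: 12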